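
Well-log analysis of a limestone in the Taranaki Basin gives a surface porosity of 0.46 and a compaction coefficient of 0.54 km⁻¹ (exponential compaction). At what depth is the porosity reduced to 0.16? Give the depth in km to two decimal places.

Invert Athy's law: Z = ln(n₀/n) / k
Z = ln(0.46/0.16) / 0.54 = ln(2.875) / 0.54 = 1.0561 / 0.54 = 1.956 km

1.96 km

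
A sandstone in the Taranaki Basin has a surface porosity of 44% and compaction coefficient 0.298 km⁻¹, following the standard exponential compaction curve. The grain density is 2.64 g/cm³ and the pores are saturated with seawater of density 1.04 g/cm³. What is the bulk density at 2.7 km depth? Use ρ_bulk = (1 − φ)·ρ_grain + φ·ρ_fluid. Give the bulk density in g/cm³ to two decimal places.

2.33 g/cm³

Porosity at depth: n = 0.44·exp(−0.298×2.7) = 0.44×0.4473 = 0.1968
Bulk density: ρ_b = (1−n)ρ_g + n·ρ_f = 0.8032×2.64 + 0.1968×1.04
       = 2.120 + 0.205 = 2.325 g/cm³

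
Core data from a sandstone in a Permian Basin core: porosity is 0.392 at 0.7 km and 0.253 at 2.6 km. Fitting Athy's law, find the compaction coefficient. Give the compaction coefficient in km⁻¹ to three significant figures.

0.230 km⁻¹

Athy: phi(d) = phi₀ e^(−cd) ⇒ phi₁/phi₂ = e^{c(d₂−d₁)} ⇒ c = ln(phi₁/phi₂)/(d₂−d₁)
c = ln(0.392/0.253) / (2.6 − 0.7) = ln(1.549) / 1.9 = 0.4379 / 1.9 = 0.2305 km⁻¹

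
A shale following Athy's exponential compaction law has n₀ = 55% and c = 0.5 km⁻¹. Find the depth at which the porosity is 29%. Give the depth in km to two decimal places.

1.28 km

Invert Athy's law: d = ln(n₀/n) / c
d = ln(0.55/0.29) / 0.5 = ln(1.897) / 0.5 = 0.6400 / 0.5 = 1.280 km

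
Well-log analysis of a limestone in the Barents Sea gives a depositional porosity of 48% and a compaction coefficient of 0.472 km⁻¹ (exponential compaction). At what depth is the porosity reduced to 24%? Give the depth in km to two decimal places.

1.47 km

Invert Athy's law: Z = ln(phi₀/phi) / c
Z = ln(0.48/0.24) / 0.472 = ln(2) / 0.472 = 0.6931 / 0.472 = 1.469 km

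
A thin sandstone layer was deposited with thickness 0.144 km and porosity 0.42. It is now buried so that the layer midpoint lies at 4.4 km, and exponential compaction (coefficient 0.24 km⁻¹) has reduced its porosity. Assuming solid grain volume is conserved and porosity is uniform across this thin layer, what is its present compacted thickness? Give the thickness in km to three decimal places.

0.098 km

Porosity at 4.4 km: n = 0.42·exp(−0.24×4.4) = 0.1461
Solid-volume conservation: h(1−n) = h₀(1−n₀) ⇒ h = h₀·(1−n₀)/(1−n)
h = 0.144 × (1 − 0.42)/(1 − 0.1461) = 0.144 × 0.6792 = 0.0978 km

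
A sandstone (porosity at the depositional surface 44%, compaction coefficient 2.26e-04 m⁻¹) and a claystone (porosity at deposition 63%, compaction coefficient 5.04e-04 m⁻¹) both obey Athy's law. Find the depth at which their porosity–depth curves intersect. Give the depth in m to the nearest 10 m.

1290 m

Working in km (1 km = 1000 m; k in km⁻¹ = k in m⁻¹ × 1000):
Set phi₀ₐ e^(−kₐd) = phi₀ᵦ e^(−kᵦd) ⇒ ln(phi₀ₐ/phi₀ᵦ) = (kₐ − kᵦ)·d
d = ln(0.44/0.63) / (0.226 − 0.504) = -0.3589 / -0.278 = 1.291 km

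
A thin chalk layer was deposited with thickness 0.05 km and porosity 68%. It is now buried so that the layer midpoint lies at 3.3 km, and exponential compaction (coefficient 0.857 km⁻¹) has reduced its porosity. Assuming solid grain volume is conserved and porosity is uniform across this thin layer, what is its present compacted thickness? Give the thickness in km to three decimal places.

0.017 km

Porosity at 3.3 km: n = 0.68·exp(−0.857×3.3) = 0.0402
Solid-volume conservation: h(1−n) = h₀(1−n₀) ⇒ h = h₀·(1−n₀)/(1−n)
h = 0.05 × (1 − 0.68)/(1 − 0.0402) = 0.05 × 0.3334 = 0.0167 km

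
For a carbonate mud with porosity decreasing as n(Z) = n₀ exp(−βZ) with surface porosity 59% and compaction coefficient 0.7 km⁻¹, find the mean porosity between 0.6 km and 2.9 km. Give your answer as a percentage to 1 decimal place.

19.3%

⟨n⟩ = (1/(Z₂−Z₁)) ∫ n₀ e^(−βZ) dZ = n₀·(e^(−β·Z₁) − e^(−β·Z₂)) / (β·(Z₂−Z₁))
e^(−0.7×0.6) = 0.6570; e^(−0.7×2.9) = 0.1313
⟨n⟩ = 0.59 × (0.6570 − 0.1313) / (0.7 × 2.3) = 0.59 × 0.3265 = 0.1927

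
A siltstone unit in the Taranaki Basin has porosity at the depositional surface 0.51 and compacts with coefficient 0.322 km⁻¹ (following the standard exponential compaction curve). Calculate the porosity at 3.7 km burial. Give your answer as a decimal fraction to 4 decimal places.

0.1549

n = n₀·exp(−c·Z) = 0.51 × exp(−0.322 × 3.7) = 0.51 × exp(−1.191)
  = 0.51 × 0.3038 = 0.1549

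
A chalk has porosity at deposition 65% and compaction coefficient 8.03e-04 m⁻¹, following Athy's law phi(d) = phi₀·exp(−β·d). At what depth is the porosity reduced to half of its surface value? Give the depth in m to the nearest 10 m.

860 m

Working in km (1 km = 1000 m; β in km⁻¹ = β in m⁻¹ × 1000):
phi/phi₀ = 1/2 ⇒ exp(−β·d) = 1/2 ⇒ d = ln(2) / β
d = 0.6931 / 0.803 = 0.863 km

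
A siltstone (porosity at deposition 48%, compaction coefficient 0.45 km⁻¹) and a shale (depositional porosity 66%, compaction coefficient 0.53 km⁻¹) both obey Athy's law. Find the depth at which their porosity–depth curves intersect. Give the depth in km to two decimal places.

Set phi₀ₐ e^(−kₐz) = phi₀ᵦ e^(−kᵦz) ⇒ ln(phi₀ₐ/phi₀ᵦ) = (kₐ − kᵦ)·z
z = ln(0.48/0.66) / (0.45 − 0.53) = -0.3185 / -0.08 = 3.981 km

3.98 km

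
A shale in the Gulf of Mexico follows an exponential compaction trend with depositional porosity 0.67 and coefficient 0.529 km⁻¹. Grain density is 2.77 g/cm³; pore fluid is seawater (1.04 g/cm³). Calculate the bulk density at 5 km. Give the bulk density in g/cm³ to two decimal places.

Porosity at depth: φ = 0.67·exp(−0.529×5) = 0.67×0.0710 = 0.0476
Bulk density: ρ_b = (1−φ)ρ_g + φ·ρ_f = 0.9524×2.77 + 0.0476×1.04
       = 2.638 + 0.049 = 2.688 g/cm³

2.69 g/cm³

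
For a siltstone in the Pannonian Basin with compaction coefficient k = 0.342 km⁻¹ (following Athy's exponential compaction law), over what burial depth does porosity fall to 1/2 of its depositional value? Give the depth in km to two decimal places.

n/n₀ = 1/2 ⇒ exp(−k·Z) = 1/2 ⇒ Z = ln(2) / k
Z = 0.6931 / 0.342 = 2.027 km

2.03 km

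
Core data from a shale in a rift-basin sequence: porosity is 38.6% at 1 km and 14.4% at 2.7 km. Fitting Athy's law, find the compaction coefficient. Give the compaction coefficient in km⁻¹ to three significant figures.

Athy: phi(z) = phi₀ e^(−βz) ⇒ phi₁/phi₂ = e^{β(z₂−z₁)} ⇒ β = ln(phi₁/phi₂)/(z₂−z₁)
β = ln(0.386/0.144) / (2.7 − 1) = ln(2.681) / 1.7 = 0.9860 / 1.7 = 0.58 km⁻¹

0.580 km⁻¹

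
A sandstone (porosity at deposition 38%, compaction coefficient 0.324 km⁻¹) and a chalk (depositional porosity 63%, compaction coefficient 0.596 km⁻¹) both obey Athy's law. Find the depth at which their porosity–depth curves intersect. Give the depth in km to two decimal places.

1.86 km

Set phi₀ₐ e^(−kₐz) = phi₀ᵦ e^(−kᵦz) ⇒ ln(phi₀ₐ/phi₀ᵦ) = (kₐ − kᵦ)·z
z = ln(0.38/0.63) / (0.324 − 0.596) = -0.5055 / -0.272 = 1.859 km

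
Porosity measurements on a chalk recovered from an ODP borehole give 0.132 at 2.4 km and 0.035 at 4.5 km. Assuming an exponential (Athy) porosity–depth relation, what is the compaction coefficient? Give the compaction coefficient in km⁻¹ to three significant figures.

Athy: phi(z) = phi₀ e^(−kz) ⇒ phi₁/phi₂ = e^{k(z₂−z₁)} ⇒ k = ln(phi₁/phi₂)/(z₂−z₁)
k = ln(0.132/0.035) / (4.5 − 2.4) = ln(3.771) / 2.1 = 1.3275 / 2.1 = 0.6321 km⁻¹

0.632 km⁻¹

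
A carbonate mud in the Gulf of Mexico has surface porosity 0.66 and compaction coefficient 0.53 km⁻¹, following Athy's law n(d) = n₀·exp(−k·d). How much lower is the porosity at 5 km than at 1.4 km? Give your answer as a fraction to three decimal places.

0.268

n(1.4) = 0.66·e^(−0.53×1.4) = 0.3143
n(5) = 0.66·e^(−0.53×5) = 0.0466
Δn = 0.3143 − 0.0466 = 0.2676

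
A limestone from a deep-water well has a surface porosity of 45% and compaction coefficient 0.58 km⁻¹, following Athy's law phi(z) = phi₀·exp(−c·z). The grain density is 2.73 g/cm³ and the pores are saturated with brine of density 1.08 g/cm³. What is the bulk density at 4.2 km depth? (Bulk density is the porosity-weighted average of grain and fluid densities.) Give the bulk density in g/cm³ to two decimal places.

Porosity at depth: phi = 0.45·exp(−0.58×4.2) = 0.45×0.0875 = 0.0394
Bulk density: ρ_b = (1−phi)ρ_g + phi·ρ_f = 0.9606×2.73 + 0.0394×1.08
       = 2.622 + 0.043 = 2.665 g/cm³

2.67 g/cm³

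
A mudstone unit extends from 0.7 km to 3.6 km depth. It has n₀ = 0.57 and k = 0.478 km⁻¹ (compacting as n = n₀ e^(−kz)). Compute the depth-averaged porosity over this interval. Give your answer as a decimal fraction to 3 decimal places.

0.221

⟨n⟩ = (1/(z₂−z₁)) ∫ n₀ e^(−kz) dz = n₀·(e^(−k·z₁) − e^(−k·z₂)) / (k·(z₂−z₁))
e^(−0.478×0.7) = 0.7156; e^(−0.478×3.6) = 0.1789
⟨n⟩ = 0.57 × (0.7156 − 0.1789) / (0.478 × 2.9) = 0.57 × 0.3872 = 0.2207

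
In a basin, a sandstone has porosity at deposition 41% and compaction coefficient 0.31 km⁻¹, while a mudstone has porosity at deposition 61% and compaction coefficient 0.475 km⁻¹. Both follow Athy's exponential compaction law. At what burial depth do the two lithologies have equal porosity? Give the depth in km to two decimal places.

2.41 km

Set φ₀ₐ e^(−kₐz) = φ₀ᵦ e^(−kᵦz) ⇒ ln(φ₀ₐ/φ₀ᵦ) = (kₐ − kᵦ)·z
z = ln(0.41/0.61) / (0.31 − 0.475) = -0.3973 / -0.165 = 2.408 km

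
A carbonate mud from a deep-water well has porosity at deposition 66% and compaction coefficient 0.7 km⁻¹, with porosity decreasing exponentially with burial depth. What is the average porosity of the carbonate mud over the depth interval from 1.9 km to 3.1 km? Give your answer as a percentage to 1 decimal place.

⟨n⟩ = (1/(d₂−d₁)) ∫ n₀ e^(−cd) dd = n₀·(e^(−c·d₁) − e^(−c·d₂)) / (c·(d₂−d₁))
e^(−0.7×1.9) = 0.2645; e^(−0.7×3.1) = 0.1142
⟨n⟩ = 0.66 × (0.2645 − 0.1142) / (0.7 × 1.2) = 0.66 × 0.1789 = 0.1181

11.8%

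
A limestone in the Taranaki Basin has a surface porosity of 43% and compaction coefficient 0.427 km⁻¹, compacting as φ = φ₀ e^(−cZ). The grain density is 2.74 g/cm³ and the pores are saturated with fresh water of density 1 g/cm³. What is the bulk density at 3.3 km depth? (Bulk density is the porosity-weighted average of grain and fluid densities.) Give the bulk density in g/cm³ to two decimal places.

Porosity at depth: φ = 0.43·exp(−0.427×3.3) = 0.43×0.2444 = 0.1051
Bulk density: ρ_b = (1−φ)ρ_g + φ·ρ_f = 0.8949×2.74 + 0.1051×1
       = 2.452 + 0.105 = 2.557 g/cm³

2.56 g/cm³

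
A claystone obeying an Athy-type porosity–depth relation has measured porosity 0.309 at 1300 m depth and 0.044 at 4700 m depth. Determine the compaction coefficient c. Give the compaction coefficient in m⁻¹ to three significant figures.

Working in km (1 km = 1000 m; c in km⁻¹ = c in m⁻¹ × 1000):
Athy: φ(z) = φ₀ e^(−cz) ⇒ φ₁/φ₂ = e^{c(z₂−z₁)} ⇒ c = ln(φ₁/φ₂)/(z₂−z₁)
c = ln(0.309/0.044) / (4.7 − 1.3) = ln(7.023) / 3.4 = 1.9492 / 3.4 = 0.5733 km⁻¹

0.000573 m⁻¹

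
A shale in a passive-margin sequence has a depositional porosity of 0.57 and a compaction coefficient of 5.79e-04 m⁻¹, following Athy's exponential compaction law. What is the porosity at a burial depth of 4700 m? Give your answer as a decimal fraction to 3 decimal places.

Working in km (1 km = 1000 m; k in km⁻¹ = k in m⁻¹ × 1000):
φ = φ₀·exp(−k·z) = 0.57 × exp(−0.579 × 4.7) = 0.57 × exp(−2.721)
  = 0.57 × 0.0658 = 0.0375

0.037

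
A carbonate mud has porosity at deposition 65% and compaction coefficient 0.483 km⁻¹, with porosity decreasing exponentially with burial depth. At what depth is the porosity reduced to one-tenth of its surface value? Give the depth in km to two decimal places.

phi/phi₀ = 1/10 ⇒ exp(−c·Z) = 1/10 ⇒ Z = ln(10) / c
Z = 2.3026 / 0.483 = 4.767 km

4.77 km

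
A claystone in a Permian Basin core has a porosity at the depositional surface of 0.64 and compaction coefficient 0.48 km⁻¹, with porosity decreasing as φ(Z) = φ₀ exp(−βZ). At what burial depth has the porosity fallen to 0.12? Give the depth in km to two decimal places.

3.49 km

Invert Athy's law: Z = ln(φ₀/φ) / β
Z = ln(0.64/0.12) / 0.48 = ln(5.333) / 0.48 = 1.6740 / 0.48 = 3.487 km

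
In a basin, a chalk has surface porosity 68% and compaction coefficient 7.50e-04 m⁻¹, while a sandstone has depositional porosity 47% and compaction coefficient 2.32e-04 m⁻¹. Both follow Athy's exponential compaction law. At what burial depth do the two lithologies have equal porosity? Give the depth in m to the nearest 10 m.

Working in km (1 km = 1000 m; k in km⁻¹ = k in m⁻¹ × 1000):
Set φ₀ₐ e^(−kₐZ) = φ₀ᵦ e^(−kᵦZ) ⇒ ln(φ₀ₐ/φ₀ᵦ) = (kₐ − kᵦ)·Z
Z = ln(0.68/0.47) / (0.75 − 0.232) = 0.3694 / 0.518 = 0.713 km

710 m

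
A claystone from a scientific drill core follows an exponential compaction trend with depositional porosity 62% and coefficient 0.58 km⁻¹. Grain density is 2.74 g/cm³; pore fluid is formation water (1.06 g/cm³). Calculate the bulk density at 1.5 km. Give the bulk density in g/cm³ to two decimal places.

Porosity at depth: n = 0.62·exp(−0.58×1.5) = 0.62×0.4190 = 0.2597
Bulk density: ρ_b = (1−n)ρ_g + n·ρ_f = 0.7403×2.74 + 0.2597×1.06
       = 2.028 + 0.275 = 2.304 g/cm³

2.30 g/cm³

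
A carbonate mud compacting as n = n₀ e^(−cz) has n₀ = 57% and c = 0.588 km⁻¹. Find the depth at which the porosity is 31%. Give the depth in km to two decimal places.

1.04 km

Invert Athy's law: z = ln(n₀/n) / c
z = ln(0.57/0.31) / 0.588 = ln(1.839) / 0.588 = 0.6091 / 0.588 = 1.036 km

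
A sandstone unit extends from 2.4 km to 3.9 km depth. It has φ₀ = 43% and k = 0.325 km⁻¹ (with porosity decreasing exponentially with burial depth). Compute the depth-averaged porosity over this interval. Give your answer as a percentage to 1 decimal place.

15.6%

⟨φ⟩ = (1/(d₂−d₁)) ∫ φ₀ e^(−kd) dd = φ₀·(e^(−k·d₁) − e^(−k·d₂)) / (k·(d₂−d₁))
e^(−0.325×2.4) = 0.4584; e^(−0.325×3.9) = 0.2815
⟨φ⟩ = 0.43 × (0.4584 − 0.2815) / (0.325 × 1.5) = 0.43 × 0.3628 = 0.1560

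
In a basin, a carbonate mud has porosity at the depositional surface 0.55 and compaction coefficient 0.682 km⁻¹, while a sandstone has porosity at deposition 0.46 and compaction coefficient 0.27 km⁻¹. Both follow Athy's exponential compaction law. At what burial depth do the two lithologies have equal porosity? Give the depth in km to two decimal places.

Set n₀ₐ e^(−kₐd) = n₀ᵦ e^(−kᵦd) ⇒ ln(n₀ₐ/n₀ᵦ) = (kₐ − kᵦ)·d
d = ln(0.55/0.46) / (0.682 − 0.27) = 0.1787 / 0.412 = 0.434 km

0.43 km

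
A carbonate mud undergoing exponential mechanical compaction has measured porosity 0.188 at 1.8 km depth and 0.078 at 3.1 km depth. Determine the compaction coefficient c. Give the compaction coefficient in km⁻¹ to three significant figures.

Athy: phi(Z) = phi₀ e^(−cZ) ⇒ phi₁/phi₂ = e^{c(Z₂−Z₁)} ⇒ c = ln(phi₁/phi₂)/(Z₂−Z₁)
c = ln(0.188/0.078) / (3.1 − 1.8) = ln(2.41) / 1.3 = 0.8797 / 1.3 = 0.6767 km⁻¹

0.677 km⁻¹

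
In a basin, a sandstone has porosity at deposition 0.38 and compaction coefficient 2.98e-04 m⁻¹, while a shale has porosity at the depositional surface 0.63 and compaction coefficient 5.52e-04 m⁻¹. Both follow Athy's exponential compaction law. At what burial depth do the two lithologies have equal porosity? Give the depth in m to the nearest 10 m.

Working in km (1 km = 1000 m; k in km⁻¹ = k in m⁻¹ × 1000):
Set phi₀ₐ e^(−kₐZ) = phi₀ᵦ e^(−kᵦZ) ⇒ ln(phi₀ₐ/phi₀ᵦ) = (kₐ − kᵦ)·Z
Z = ln(0.38/0.63) / (0.298 − 0.552) = -0.5055 / -0.254 = 1.990 km

1990 m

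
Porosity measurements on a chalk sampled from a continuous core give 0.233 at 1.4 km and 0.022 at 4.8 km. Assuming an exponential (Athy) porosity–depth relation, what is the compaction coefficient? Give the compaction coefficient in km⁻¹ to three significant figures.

Athy: φ(z) = φ₀ e^(−βz) ⇒ φ₁/φ₂ = e^{β(z₂−z₁)} ⇒ β = ln(φ₁/φ₂)/(z₂−z₁)
β = ln(0.233/0.022) / (4.8 − 1.4) = ln(10.59) / 3.4 = 2.3600 / 3.4 = 0.6941 km⁻¹

0.694 km⁻¹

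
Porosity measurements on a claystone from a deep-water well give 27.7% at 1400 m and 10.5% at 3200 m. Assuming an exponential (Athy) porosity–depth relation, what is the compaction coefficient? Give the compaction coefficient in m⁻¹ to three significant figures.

0.000539 m⁻¹

Working in km (1 km = 1000 m; k in km⁻¹ = k in m⁻¹ × 1000):
Athy: φ(d) = φ₀ e^(−kd) ⇒ φ₁/φ₂ = e^{k(d₂−d₁)} ⇒ k = ln(φ₁/φ₂)/(d₂−d₁)
k = ln(0.277/0.105) / (3.2 − 1.4) = ln(2.638) / 1.8 = 0.9701 / 1.8 = 0.5389 km⁻¹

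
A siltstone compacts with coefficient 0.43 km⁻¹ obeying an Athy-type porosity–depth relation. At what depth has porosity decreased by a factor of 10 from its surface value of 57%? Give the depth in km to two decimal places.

phi/phi₀ = 1/10 ⇒ exp(−k·Z) = 1/10 ⇒ Z = ln(10) / k
Z = 2.3026 / 0.43 = 5.355 km

5.35 km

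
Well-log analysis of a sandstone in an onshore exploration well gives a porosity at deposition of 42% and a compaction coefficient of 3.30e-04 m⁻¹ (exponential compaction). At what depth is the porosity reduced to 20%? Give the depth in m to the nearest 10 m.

Working in km (1 km = 1000 m; k in km⁻¹ = k in m⁻¹ × 1000):
Invert Athy's law: d = ln(phi₀/phi) / k
d = ln(0.42/0.2) / 0.33 = ln(2.1) / 0.33 = 0.7419 / 0.33 = 2.248 km

2250 m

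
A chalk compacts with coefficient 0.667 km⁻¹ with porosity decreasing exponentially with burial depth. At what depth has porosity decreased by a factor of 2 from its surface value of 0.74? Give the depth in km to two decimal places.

φ/φ₀ = 1/2 ⇒ exp(−β·z) = 1/2 ⇒ z = ln(2) / β
z = 0.6931 / 0.667 = 1.039 km

1.04 km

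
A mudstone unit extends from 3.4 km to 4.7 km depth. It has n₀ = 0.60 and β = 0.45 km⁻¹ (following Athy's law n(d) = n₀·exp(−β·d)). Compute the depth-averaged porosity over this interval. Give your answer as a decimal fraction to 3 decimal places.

⟨n⟩ = (1/(d₂−d₁)) ∫ n₀ e^(−βd) dd = n₀·(e^(−β·d₁) − e^(−β·d₂)) / (β·(d₂−d₁))
e^(−0.45×3.4) = 0.2165; e^(−0.45×4.7) = 0.1206
⟨n⟩ = 0.6 × (0.2165 − 0.1206) / (0.45 × 1.3) = 0.6 × 0.1639 = 0.0984

0.098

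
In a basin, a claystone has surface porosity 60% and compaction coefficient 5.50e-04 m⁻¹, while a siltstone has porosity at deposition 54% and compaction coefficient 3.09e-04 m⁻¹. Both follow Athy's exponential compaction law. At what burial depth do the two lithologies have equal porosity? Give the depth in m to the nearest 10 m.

440 m

Working in km (1 km = 1000 m; k in km⁻¹ = k in m⁻¹ × 1000):
Set n₀ₐ e^(−kₐz) = n₀ᵦ e^(−kᵦz) ⇒ ln(n₀ₐ/n₀ᵦ) = (kₐ − kᵦ)·z
z = ln(0.6/0.54) / (0.55 − 0.309) = 0.1054 / 0.241 = 0.437 km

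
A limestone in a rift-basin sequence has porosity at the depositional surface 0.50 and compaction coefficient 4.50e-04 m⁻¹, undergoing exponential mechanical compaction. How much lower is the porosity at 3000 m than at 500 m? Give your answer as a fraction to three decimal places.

Working in km (1 km = 1000 m; c in km⁻¹ = c in m⁻¹ × 1000):
φ(0.5) = 0.5·e^(−0.45×0.5) = 0.3993
φ(3) = 0.5·e^(−0.45×3) = 0.1296
Δφ = 0.3993 − 0.1296 = 0.2696

0.270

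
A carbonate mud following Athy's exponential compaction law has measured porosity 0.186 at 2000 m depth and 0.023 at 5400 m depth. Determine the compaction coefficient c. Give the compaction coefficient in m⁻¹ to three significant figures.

0.000615 m⁻¹

Working in km (1 km = 1000 m; c in km⁻¹ = c in m⁻¹ × 1000):
Athy: φ(Z) = φ₀ e^(−cZ) ⇒ φ₁/φ₂ = e^{c(Z₂−Z₁)} ⇒ c = ln(φ₁/φ₂)/(Z₂−Z₁)
c = ln(0.186/0.023) / (5.4 − 2) = ln(8.087) / 3.4 = 2.0903 / 3.4 = 0.6148 km⁻¹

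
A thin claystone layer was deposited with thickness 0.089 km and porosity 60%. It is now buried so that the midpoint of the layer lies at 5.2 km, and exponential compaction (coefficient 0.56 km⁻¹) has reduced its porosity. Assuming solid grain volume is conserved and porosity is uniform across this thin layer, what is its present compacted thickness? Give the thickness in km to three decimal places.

Porosity at 5.2 km: n = 0.6·exp(−0.56×5.2) = 0.0326
Solid-volume conservation: h(1−n) = h₀(1−n₀) ⇒ h = h₀·(1−n₀)/(1−n)
h = 0.089 × (1 − 0.6)/(1 − 0.0326) = 0.089 × 0.4135 = 0.0368 km

0.037 km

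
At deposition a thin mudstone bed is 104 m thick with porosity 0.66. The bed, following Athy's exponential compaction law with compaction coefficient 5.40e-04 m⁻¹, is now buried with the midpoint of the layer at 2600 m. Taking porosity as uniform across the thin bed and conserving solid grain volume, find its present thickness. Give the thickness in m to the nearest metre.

42 m

Working in km (1 km = 1000 m; c in km⁻¹ = c in m⁻¹ × 1000):
Porosity at 2.6 km: n = 0.66·exp(−0.54×2.6) = 0.1621
Solid-volume conservation: h(1−n) = h₀(1−n₀) ⇒ h = h₀·(1−n₀)/(1−n)
h = 0.104 × (1 − 0.66)/(1 − 0.1621) = 0.104 × 0.4058 = 0.0422 km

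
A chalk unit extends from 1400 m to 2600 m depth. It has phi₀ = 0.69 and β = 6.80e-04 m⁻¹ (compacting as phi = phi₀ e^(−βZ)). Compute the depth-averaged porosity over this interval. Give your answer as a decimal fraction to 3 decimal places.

0.182

Working in km (1 km = 1000 m; β in km⁻¹ = β in m⁻¹ × 1000):
⟨phi⟩ = (1/(Z₂−Z₁)) ∫ phi₀ e^(−βZ) dZ = phi₀·(e^(−β·Z₁) − e^(−β·Z₂)) / (β·(Z₂−Z₁))
e^(−0.68×1.4) = 0.3860; e^(−0.68×2.6) = 0.1707
⟨phi⟩ = 0.69 × (0.3860 − 0.1707) / (0.68 × 1.2) = 0.69 × 0.2638 = 0.1821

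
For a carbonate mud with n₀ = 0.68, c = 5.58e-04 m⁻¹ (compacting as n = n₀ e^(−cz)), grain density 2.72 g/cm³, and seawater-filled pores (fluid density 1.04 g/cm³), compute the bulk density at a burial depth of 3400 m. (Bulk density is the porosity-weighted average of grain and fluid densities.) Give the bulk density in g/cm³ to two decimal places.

Working in km (1 km = 1000 m; c in km⁻¹ = c in m⁻¹ × 1000):
Porosity at depth: n = 0.68·exp(−0.558×3.4) = 0.68×0.1500 = 0.1020
Bulk density: ρ_b = (1−n)ρ_g + n·ρ_f = 0.8980×2.72 + 0.1020×1.04
       = 2.443 + 0.106 = 2.549 g/cm³

2.55 g/cm³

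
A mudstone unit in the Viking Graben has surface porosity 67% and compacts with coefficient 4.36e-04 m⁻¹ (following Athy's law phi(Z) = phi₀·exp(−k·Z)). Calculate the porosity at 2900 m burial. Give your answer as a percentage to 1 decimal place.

Working in km (1 km = 1000 m; k in km⁻¹ = k in m⁻¹ × 1000):
phi = phi₀·exp(−k·Z) = 0.67 × exp(−0.436 × 2.9) = 0.67 × exp(−1.264)
  = 0.67 × 0.2824 = 0.1892

18.9%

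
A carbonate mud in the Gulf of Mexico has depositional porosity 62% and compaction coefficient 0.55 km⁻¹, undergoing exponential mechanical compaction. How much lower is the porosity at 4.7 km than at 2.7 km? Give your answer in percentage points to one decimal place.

9.4 percentage points

phi(2.7) = 0.62·e^(−0.55×2.7) = 0.1404
phi(4.7) = 0.62·e^(−0.55×4.7) = 0.0467
Δphi = 0.1404 − 0.0467 = 0.0937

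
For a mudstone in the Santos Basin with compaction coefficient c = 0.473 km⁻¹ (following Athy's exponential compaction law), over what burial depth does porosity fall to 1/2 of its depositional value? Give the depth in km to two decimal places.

φ/φ₀ = 1/2 ⇒ exp(−c·d) = 1/2 ⇒ d = ln(2) / c
d = 0.6931 / 0.473 = 1.465 km

1.47 km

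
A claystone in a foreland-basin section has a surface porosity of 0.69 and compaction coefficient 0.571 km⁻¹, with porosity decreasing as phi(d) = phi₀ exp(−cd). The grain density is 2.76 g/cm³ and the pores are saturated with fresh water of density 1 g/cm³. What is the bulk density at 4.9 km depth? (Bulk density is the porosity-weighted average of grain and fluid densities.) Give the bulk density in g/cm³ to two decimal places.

2.69 g/cm³

Porosity at depth: phi = 0.69·exp(−0.571×4.9) = 0.69×0.0609 = 0.0420
Bulk density: ρ_b = (1−phi)ρ_g + phi·ρ_f = 0.9580×2.76 + 0.0420×1
       = 2.644 + 0.042 = 2.686 g/cm³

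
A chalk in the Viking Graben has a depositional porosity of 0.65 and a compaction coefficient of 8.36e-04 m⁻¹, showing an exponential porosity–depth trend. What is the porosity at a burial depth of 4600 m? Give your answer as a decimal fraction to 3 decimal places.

Working in km (1 km = 1000 m; k in km⁻¹ = k in m⁻¹ × 1000):
n = n₀·exp(−k·Z) = 0.65 × exp(−0.836 × 4.6) = 0.65 × exp(−3.846)
  = 0.65 × 0.0214 = 0.0139

0.014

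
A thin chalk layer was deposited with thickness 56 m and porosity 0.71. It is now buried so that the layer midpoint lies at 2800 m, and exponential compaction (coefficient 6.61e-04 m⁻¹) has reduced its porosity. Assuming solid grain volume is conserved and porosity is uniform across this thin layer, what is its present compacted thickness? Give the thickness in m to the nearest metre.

18 m

Working in km (1 km = 1000 m; β in km⁻¹ = β in m⁻¹ × 1000):
Porosity at 2.8 km: φ = 0.71·exp(−0.661×2.8) = 0.1115
Solid-volume conservation: h(1−φ) = h₀(1−φ₀) ⇒ h = h₀·(1−φ₀)/(1−φ)
h = 0.056 × (1 − 0.71)/(1 − 0.1115) = 0.056 × 0.3264 = 0.0183 km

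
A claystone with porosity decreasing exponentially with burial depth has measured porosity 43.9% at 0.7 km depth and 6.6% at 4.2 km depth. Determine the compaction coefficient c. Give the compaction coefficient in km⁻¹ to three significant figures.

0.541 km⁻¹

Athy: φ(Z) = φ₀ e^(−cZ) ⇒ φ₁/φ₂ = e^{c(Z₂−Z₁)} ⇒ c = ln(φ₁/φ₂)/(Z₂−Z₁)
c = ln(0.439/0.066) / (4.2 − 0.7) = ln(6.652) / 3.5 = 1.8948 / 3.5 = 0.5414 km⁻¹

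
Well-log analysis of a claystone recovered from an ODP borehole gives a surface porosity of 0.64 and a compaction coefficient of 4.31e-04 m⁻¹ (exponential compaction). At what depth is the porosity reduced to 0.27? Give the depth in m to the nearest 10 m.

2000 m

Working in km (1 km = 1000 m; β in km⁻¹ = β in m⁻¹ × 1000):
Invert Athy's law: d = ln(phi₀/phi) / β
d = ln(0.64/0.27) / 0.431 = ln(2.37) / 0.431 = 0.8630 / 0.431 = 2.002 km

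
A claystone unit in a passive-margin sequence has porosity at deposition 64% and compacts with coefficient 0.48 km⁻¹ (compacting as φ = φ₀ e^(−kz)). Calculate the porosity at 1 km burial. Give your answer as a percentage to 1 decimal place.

φ = φ₀·exp(−k·z) = 0.64 × exp(−0.48 × 1) = 0.64 × exp(−0.48)
  = 0.64 × 0.6188 = 0.3960

39.6%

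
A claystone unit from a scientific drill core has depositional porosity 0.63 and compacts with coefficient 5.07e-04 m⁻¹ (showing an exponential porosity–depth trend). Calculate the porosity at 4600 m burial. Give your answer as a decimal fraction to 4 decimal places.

Working in km (1 km = 1000 m; c in km⁻¹ = c in m⁻¹ × 1000):
n = n₀·exp(−c·Z) = 0.63 × exp(−0.507 × 4.6) = 0.63 × exp(−2.332)
  = 0.63 × 0.0971 = 0.0612

0.0612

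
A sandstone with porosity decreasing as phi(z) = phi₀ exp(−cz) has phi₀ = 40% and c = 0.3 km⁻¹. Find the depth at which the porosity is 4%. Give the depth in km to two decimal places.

7.68 km

Invert Athy's law: z = ln(phi₀/phi) / c
z = ln(0.4/0.04) / 0.3 = ln(10) / 0.3 = 2.3026 / 0.3 = 7.675 km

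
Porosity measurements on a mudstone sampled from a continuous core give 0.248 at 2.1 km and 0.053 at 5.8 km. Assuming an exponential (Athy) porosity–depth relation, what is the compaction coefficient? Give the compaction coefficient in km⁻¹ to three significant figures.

0.417 km⁻¹

Athy: n(d) = n₀ e^(−kd) ⇒ n₁/n₂ = e^{k(d₂−d₁)} ⇒ k = ln(n₁/n₂)/(d₂−d₁)
k = ln(0.248/0.053) / (5.8 − 2.1) = ln(4.679) / 3.7 = 1.5431 / 3.7 = 0.4171 km⁻¹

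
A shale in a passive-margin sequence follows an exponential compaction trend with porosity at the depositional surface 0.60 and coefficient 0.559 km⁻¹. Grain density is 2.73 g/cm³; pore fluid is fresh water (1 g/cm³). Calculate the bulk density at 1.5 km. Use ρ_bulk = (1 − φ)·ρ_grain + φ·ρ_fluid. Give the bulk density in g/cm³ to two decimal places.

2.28 g/cm³

Porosity at depth: phi = 0.6·exp(−0.559×1.5) = 0.6×0.4324 = 0.2594
Bulk density: ρ_b = (1−phi)ρ_g + phi·ρ_f = 0.7406×2.73 + 0.2594×1
       = 2.022 + 0.259 = 2.281 g/cm³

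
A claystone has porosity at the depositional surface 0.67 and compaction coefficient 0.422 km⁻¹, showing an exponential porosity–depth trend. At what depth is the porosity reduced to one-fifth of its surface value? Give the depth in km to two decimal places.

3.81 km

phi/phi₀ = 1/5 ⇒ exp(−β·z) = 1/5 ⇒ z = ln(5) / β
z = 1.6094 / 0.422 = 3.814 km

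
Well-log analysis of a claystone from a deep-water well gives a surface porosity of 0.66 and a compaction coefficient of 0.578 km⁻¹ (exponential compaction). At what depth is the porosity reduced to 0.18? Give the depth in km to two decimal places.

2.25 km

Invert Athy's law: Z = ln(φ₀/φ) / β
Z = ln(0.66/0.18) / 0.578 = ln(3.667) / 0.578 = 1.2993 / 0.578 = 2.248 km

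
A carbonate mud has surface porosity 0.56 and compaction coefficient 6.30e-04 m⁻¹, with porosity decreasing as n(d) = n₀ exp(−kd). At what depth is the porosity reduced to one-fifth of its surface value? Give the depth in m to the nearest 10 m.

2550 m

Working in km (1 km = 1000 m; k in km⁻¹ = k in m⁻¹ × 1000):
n/n₀ = 1/5 ⇒ exp(−k·d) = 1/5 ⇒ d = ln(5) / k
d = 1.6094 / 0.63 = 2.555 km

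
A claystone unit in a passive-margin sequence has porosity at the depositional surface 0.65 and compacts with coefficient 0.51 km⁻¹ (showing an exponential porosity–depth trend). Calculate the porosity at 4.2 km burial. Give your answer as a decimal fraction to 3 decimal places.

0.076

phi = phi₀·exp(−c·d) = 0.65 × exp(−0.51 × 4.2) = 0.65 × exp(−2.142)
  = 0.65 × 0.1174 = 0.0763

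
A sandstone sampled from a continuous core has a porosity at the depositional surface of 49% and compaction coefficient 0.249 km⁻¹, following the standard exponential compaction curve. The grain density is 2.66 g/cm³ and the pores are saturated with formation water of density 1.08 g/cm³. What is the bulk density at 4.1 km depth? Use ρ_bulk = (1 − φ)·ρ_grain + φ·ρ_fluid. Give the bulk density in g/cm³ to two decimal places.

Porosity at depth: φ = 0.49·exp(−0.249×4.1) = 0.49×0.3603 = 0.1765
Bulk density: ρ_b = (1−φ)ρ_g + φ·ρ_f = 0.8235×2.66 + 0.1765×1.08
       = 2.190 + 0.191 = 2.381 g/cm³

2.38 g/cm³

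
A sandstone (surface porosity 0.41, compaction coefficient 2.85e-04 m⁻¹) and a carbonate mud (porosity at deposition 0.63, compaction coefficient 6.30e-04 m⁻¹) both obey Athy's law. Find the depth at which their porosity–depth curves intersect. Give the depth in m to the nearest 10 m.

Working in km (1 km = 1000 m; c in km⁻¹ = c in m⁻¹ × 1000):
Set φ₀ₐ e^(−cₐz) = φ₀ᵦ e^(−cᵦz) ⇒ ln(φ₀ₐ/φ₀ᵦ) = (cₐ − cᵦ)·z
z = ln(0.41/0.63) / (0.285 − 0.63) = -0.4296 / -0.345 = 1.245 km

1250 m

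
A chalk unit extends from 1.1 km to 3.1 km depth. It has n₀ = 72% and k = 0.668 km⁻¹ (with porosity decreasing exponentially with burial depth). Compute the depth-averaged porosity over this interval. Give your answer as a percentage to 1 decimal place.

⟨n⟩ = (1/(d₂−d₁)) ∫ n₀ e^(−kd) dd = n₀·(e^(−k·d₁) − e^(−k·d₂)) / (k·(d₂−d₁))
e^(−0.668×1.1) = 0.4796; e^(−0.668×3.1) = 0.1261
⟨n⟩ = 0.72 × (0.4796 − 0.1261) / (0.668 × 2) = 0.72 × 0.2646 = 0.1905

19.1%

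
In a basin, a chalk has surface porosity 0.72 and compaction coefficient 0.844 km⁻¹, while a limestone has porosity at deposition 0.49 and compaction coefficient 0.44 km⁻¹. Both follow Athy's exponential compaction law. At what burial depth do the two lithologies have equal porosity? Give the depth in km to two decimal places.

Set n₀ₐ e^(−cₐz) = n₀ᵦ e^(−cᵦz) ⇒ ln(n₀ₐ/n₀ᵦ) = (cₐ − cᵦ)·z
z = ln(0.72/0.49) / (0.844 − 0.44) = 0.3848 / 0.404 = 0.953 km

0.95 km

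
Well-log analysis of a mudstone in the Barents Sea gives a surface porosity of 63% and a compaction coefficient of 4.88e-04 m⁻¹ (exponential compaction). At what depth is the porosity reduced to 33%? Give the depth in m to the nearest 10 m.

1330 m

Working in km (1 km = 1000 m; k in km⁻¹ = k in m⁻¹ × 1000):
Invert Athy's law: d = ln(φ₀/φ) / k
d = ln(0.63/0.33) / 0.488 = ln(1.909) / 0.488 = 0.6466 / 0.488 = 1.325 km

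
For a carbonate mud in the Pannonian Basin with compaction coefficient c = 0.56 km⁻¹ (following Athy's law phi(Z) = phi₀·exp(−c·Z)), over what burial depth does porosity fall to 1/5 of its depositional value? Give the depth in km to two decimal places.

phi/phi₀ = 1/5 ⇒ exp(−c·Z) = 1/5 ⇒ Z = ln(5) / c
Z = 1.6094 / 0.56 = 2.874 km

2.87 km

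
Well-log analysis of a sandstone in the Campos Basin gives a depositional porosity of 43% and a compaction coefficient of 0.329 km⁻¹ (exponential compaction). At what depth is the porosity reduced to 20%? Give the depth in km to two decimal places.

Invert Athy's law: Z = ln(phi₀/phi) / β
Z = ln(0.43/0.2) / 0.329 = ln(2.15) / 0.329 = 0.7655 / 0.329 = 2.327 km

2.33 km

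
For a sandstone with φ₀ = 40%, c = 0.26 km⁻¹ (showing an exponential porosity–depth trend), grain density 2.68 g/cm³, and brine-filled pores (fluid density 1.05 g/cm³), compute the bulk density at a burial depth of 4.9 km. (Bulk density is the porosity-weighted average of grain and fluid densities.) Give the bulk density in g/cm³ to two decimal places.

2.50 g/cm³

Porosity at depth: φ = 0.4·exp(−0.26×4.9) = 0.4×0.2797 = 0.1119
Bulk density: ρ_b = (1−φ)ρ_g + φ·ρ_f = 0.8881×2.68 + 0.1119×1.05
       = 2.380 + 0.117 = 2.498 g/cm³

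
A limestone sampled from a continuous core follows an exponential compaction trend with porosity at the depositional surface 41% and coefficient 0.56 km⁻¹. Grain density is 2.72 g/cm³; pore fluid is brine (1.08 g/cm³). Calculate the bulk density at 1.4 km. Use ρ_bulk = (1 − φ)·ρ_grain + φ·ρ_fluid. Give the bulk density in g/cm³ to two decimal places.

2.41 g/cm³

Porosity at depth: n = 0.41·exp(−0.56×1.4) = 0.41×0.4566 = 0.1872
Bulk density: ρ_b = (1−n)ρ_g + n·ρ_f = 0.8128×2.72 + 0.1872×1.08
       = 2.211 + 0.202 = 2.413 g/cm³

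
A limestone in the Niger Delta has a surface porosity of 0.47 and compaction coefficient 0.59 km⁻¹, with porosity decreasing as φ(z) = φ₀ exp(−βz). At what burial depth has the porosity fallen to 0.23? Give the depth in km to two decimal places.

Invert Athy's law: z = ln(φ₀/φ) / β
z = ln(0.47/0.23) / 0.59 = ln(2.043) / 0.59 = 0.7147 / 0.59 = 1.211 km

1.21 km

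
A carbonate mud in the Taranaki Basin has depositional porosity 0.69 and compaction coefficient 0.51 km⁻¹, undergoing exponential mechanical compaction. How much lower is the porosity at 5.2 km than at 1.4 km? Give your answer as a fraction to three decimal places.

n(1.4) = 0.69·e^(−0.51×1.4) = 0.3379
n(5.2) = 0.69·e^(−0.51×5.2) = 0.0487
Δn = 0.3379 − 0.0487 = 0.2892

0.289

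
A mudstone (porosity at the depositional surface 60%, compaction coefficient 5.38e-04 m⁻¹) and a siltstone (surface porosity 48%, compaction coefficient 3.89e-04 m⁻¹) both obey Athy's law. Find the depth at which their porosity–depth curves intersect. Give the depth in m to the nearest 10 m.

1500 m

Working in km (1 km = 1000 m; k in km⁻¹ = k in m⁻¹ × 1000):
Set phi₀ₐ e^(−kₐZ) = phi₀ᵦ e^(−kᵦZ) ⇒ ln(phi₀ₐ/phi₀ᵦ) = (kₐ − kᵦ)·Z
Z = ln(0.6/0.48) / (0.538 − 0.389) = 0.2231 / 0.149 = 1.498 km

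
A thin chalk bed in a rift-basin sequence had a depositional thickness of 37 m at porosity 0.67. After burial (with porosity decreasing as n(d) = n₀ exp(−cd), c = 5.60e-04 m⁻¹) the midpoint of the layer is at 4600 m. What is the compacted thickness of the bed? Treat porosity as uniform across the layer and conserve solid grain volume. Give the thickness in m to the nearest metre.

Working in km (1 km = 1000 m; c in km⁻¹ = c in m⁻¹ × 1000):
Porosity at 4.6 km: n = 0.67·exp(−0.56×4.6) = 0.0510
Solid-volume conservation: h(1−n) = h₀(1−n₀) ⇒ h = h₀·(1−n₀)/(1−n)
h = 0.037 × (1 − 0.67)/(1 − 0.0510) = 0.037 × 0.3477 = 0.0129 km

13 m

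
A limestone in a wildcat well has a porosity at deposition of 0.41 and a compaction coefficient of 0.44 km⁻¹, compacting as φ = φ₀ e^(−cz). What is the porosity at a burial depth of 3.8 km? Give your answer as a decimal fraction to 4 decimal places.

φ = φ₀·exp(−c·z) = 0.41 × exp(−0.44 × 3.8) = 0.41 × exp(−1.672)
  = 0.41 × 0.1879 = 0.0770

0.0770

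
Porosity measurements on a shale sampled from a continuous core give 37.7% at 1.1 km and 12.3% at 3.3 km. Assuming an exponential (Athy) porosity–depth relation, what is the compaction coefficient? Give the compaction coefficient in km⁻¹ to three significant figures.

Athy: phi(Z) = phi₀ e^(−kZ) ⇒ phi₁/phi₂ = e^{k(Z₂−Z₁)} ⇒ k = ln(phi₁/phi₂)/(Z₂−Z₁)
k = ln(0.377/0.123) / (3.3 − 1.1) = ln(3.065) / 2.2 = 1.1201 / 2.2 = 0.5091 km⁻¹

0.509 km⁻¹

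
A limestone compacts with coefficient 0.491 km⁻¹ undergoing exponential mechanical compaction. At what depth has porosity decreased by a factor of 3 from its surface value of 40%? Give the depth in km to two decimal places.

φ/φ₀ = 1/3 ⇒ exp(−β·Z) = 1/3 ⇒ Z = ln(3) / β
Z = 1.0986 / 0.491 = 2.237 km

2.24 km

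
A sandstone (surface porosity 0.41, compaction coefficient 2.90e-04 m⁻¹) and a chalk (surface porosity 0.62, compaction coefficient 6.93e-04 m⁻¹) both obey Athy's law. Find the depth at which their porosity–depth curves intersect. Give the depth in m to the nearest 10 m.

Working in km (1 km = 1000 m; k in km⁻¹ = k in m⁻¹ × 1000):
Set φ₀ₐ e^(−kₐZ) = φ₀ᵦ e^(−kᵦZ) ⇒ ln(φ₀ₐ/φ₀ᵦ) = (kₐ − kᵦ)·Z
Z = ln(0.41/0.62) / (0.29 − 0.693) = -0.4136 / -0.403 = 1.026 km

1030 m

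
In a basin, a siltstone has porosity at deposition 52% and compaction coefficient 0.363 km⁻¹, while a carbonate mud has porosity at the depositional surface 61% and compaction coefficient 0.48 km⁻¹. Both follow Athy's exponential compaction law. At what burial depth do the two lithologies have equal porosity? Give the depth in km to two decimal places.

1.36 km

Set n₀ₐ e^(−cₐd) = n₀ᵦ e^(−cᵦd) ⇒ ln(n₀ₐ/n₀ᵦ) = (cₐ − cᵦ)·d
d = ln(0.52/0.61) / (0.363 − 0.48) = -0.1596 / -0.117 = 1.364 km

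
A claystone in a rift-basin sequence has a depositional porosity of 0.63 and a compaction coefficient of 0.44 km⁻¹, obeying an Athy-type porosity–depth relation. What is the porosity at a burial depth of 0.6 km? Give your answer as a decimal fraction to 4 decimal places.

phi = phi₀·exp(−c·z) = 0.63 × exp(−0.44 × 0.6) = 0.63 × exp(−0.264)
  = 0.63 × 0.7680 = 0.4838

0.4838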